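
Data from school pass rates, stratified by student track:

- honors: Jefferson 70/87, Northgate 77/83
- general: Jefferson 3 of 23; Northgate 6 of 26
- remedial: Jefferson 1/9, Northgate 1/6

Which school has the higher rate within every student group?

Northgate

Honors: Jefferson 70/87 = 80.5%, Northgate 77/83 = 92.8% → Northgate
General: Jefferson 3/23 = 13.0%, Northgate 6/26 = 23.1% → Northgate
Remedial: Jefferson 1/9 = 11.1%, Northgate 1/6 = 16.7% → Northgate
Northgate has the higher rate in all 3 groups.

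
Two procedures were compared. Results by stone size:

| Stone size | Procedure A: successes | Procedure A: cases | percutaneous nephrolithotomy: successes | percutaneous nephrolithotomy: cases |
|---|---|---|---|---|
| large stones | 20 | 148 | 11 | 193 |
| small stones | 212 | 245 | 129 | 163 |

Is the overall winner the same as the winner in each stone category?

Yes

Large stones: Procedure A 20/148 = 13.5%, percutaneous nephrolithotomy 11/193 = 5.7% → Procedure A
Small stones: Procedure A 212/245 = 86.5%, percutaneous nephrolithotomy 129/163 = 79.1% → Procedure A
Overall: Procedure A 232/393 = 59.0%, percutaneous nephrolithotomy 140/356 = 39.3% → Procedure A
Procedure A wins overall and in every stone group — no reversal.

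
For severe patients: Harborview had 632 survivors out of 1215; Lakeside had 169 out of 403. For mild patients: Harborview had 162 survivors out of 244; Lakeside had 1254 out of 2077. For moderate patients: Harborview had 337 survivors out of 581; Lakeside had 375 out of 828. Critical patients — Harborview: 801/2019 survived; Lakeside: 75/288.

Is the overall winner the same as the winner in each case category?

Severe: Harborview 632/1215 = 52.0%, Lakeside 169/403 = 41.9% → Harborview
Mild: Harborview 162/244 = 66.4%, Lakeside 1254/2077 = 60.4% → Harborview
Moderate: Harborview 337/581 = 58.0%, Lakeside 375/828 = 45.3% → Harborview
Critical: Harborview 801/2019 = 39.7%, Lakeside 75/288 = 26.0% → Harborview
Overall: Harborview 1932/4059 = 47.6%, Lakeside 1873/3596 = 52.1% → Lakeside
Harborview wins each case group but Lakeside wins overall — the comparison reverses. Harborview's patients skew toward critical, which has a lower base rate.

No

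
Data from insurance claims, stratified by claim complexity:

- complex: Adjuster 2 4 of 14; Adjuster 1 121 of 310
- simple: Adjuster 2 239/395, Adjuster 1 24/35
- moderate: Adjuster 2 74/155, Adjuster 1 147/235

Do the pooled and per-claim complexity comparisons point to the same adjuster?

No

Complex: Adjuster 2 4/14 = 28.6%, Adjuster 1 121/310 = 39.0% → Adjuster 1
Simple: Adjuster 2 239/395 = 60.5%, Adjuster 1 24/35 = 68.6% → Adjuster 1
Moderate: Adjuster 2 74/155 = 47.7%, Adjuster 1 147/235 = 62.6% → Adjuster 1
Overall: Adjuster 2 317/564 = 56.2%, Adjuster 1 292/580 = 50.3% → Adjuster 2
Adjuster 1 wins each claim group but Adjuster 2 wins overall — the comparison reverses. Adjuster 1's claims skew toward complex, which has a lower base rate.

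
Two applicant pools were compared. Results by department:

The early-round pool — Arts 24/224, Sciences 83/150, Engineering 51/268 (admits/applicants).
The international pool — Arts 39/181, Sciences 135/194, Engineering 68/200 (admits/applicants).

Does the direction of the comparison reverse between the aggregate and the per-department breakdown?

Arts: the early-round pool 24/224 = 10.7%, the international pool 39/181 = 21.5% → the international pool
Sciences: the early-round pool 83/150 = 55.3%, the international pool 135/194 = 69.6% → the international pool
Engineering: the early-round pool 51/268 = 19.0%, the international pool 68/200 = 34.0% → the international pool
Overall: the early-round pool 158/642 = 24.6%, the international pool 242/575 = 42.1% → the international pool
The international pool wins overall and in every department group — no reversal.

No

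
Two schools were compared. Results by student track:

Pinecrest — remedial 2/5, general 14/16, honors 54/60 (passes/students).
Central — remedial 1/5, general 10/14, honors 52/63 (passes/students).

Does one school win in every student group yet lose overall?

No

Remedial: Pinecrest 2/5 = 40.0%, Central 1/5 = 20.0% → Pinecrest
General: Pinecrest 14/16 = 87.5%, Central 10/14 = 71.4% → Pinecrest
Honors: Pinecrest 54/60 = 90.0%, Central 52/63 = 82.5% → Pinecrest
Overall: Pinecrest 70/81 = 86.4%, Central 63/82 = 76.8% → Pinecrest
Pinecrest wins overall and in every student group — no reversal.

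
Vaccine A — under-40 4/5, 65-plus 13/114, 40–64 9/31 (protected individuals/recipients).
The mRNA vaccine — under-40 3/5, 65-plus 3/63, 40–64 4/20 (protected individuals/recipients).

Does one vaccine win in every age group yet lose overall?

Under-40: Vaccine A 4/5 = 80.0%, the mRNA vaccine 3/5 = 60.0% → Vaccine A
65-plus: Vaccine A 13/114 = 11.4%, the mRNA vaccine 3/63 = 4.8% → Vaccine A
40–64: Vaccine A 9/31 = 29.0%, the mRNA vaccine 4/20 = 20.0% → Vaccine A
Overall: Vaccine A 26/150 = 17.3%, the mRNA vaccine 10/88 = 11.4% → Vaccine A
Vaccine A wins overall and in every age group — no reversal.

No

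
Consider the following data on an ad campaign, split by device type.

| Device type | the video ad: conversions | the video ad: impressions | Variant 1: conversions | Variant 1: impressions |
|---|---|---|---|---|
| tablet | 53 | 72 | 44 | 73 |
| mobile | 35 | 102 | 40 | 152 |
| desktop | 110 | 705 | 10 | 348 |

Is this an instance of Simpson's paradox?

No

Tablet: the video ad 53/72 = 73.6%, Variant 1 44/73 = 60.3% → the video ad
Mobile: the video ad 35/102 = 34.3%, Variant 1 40/152 = 26.3% → the video ad
Desktop: the video ad 110/705 = 15.6%, Variant 1 10/348 = 2.9% → the video ad
Overall: the video ad 198/879 = 22.5%, Variant 1 94/573 = 16.4% → the video ad
The video ad wins overall and in every device group — no reversal.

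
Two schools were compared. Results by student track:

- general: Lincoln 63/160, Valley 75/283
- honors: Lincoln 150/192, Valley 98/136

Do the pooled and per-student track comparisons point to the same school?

General: Lincoln 63/160 = 39.4%, Valley 75/283 = 26.5% → Lincoln
Honors: Lincoln 150/192 = 78.1%, Valley 98/136 = 72.1% → Lincoln
Overall: Lincoln 213/352 = 60.5%, Valley 173/419 = 41.3% → Lincoln
Lincoln wins overall and in every student group — no reversal.

Yes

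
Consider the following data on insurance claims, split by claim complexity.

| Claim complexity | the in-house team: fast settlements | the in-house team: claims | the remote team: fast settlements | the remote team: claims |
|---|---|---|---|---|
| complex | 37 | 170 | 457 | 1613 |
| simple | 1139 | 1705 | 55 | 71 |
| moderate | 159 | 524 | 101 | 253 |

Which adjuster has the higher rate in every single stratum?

the remote team

Complex: the in-house team 37/170 = 21.8%, the remote team 457/1613 = 28.3% → the remote team
Simple: the in-house team 1139/1705 = 66.8%, the remote team 55/71 = 77.5% → the remote team
Moderate: the in-house team 159/524 = 30.3%, the remote team 101/253 = 39.9% → the remote team
The remote team has the higher rate in all 3 groups.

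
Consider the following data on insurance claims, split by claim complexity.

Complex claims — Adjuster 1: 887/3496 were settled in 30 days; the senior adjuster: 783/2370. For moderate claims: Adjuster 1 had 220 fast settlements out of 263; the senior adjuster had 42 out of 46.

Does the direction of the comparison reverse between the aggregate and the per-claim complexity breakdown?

Complex: Adjuster 1 887/3496 = 25.4%, the senior adjuster 783/2370 = 33.0% → the senior adjuster
Moderate: Adjuster 1 220/263 = 83.7%, the senior adjuster 42/46 = 91.3% → the senior adjuster
Overall: Adjuster 1 1107/3759 = 29.4%, the senior adjuster 825/2416 = 34.1% → the senior adjuster
The senior adjuster wins overall and in every claim group — no reversal.

No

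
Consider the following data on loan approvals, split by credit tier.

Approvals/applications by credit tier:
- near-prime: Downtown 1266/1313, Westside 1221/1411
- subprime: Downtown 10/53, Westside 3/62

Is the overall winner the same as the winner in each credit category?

Near-prime: Downtown 1266/1313 = 96.4%, Westside 1221/1411 = 86.5% → Downtown
Subprime: Downtown 10/53 = 18.9%, Westside 3/62 = 4.8% → Downtown
Overall: Downtown 1276/1366 = 93.4%, Westside 1224/1473 = 83.1% → Downtown
Downtown wins overall and in every credit group — no reversal.

Yes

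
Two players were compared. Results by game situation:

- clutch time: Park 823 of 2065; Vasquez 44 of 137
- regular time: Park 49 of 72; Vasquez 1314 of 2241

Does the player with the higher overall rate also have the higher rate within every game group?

Clutch time: Park 823/2065 = 39.9%, Vasquez 44/137 = 32.1% → Park
Regular time: Park 49/72 = 68.1%, Vasquez 1314/2241 = 58.6% → Park
Overall: Park 872/2137 = 40.8%, Vasquez 1358/2378 = 57.1% → Vasquez
Park wins each game group but Vasquez wins overall — the comparison reverses. Park's attempts skew toward clutch time, which has a lower base rate.

No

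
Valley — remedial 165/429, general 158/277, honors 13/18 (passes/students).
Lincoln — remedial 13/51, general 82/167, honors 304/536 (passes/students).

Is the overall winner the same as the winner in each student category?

Remedial: Valley 165/429 = 38.5%, Lincoln 13/51 = 25.5% → Valley
General: Valley 158/277 = 57.0%, Lincoln 82/167 = 49.1% → Valley
Honors: Valley 13/18 = 72.2%, Lincoln 304/536 = 56.7% → Valley
Overall: Valley 336/724 = 46.4%, Lincoln 399/754 = 52.9% → Lincoln
Valley wins each student group but Lincoln wins overall — the comparison reverses. Valley's students skew toward remedial, which has a lower base rate.

No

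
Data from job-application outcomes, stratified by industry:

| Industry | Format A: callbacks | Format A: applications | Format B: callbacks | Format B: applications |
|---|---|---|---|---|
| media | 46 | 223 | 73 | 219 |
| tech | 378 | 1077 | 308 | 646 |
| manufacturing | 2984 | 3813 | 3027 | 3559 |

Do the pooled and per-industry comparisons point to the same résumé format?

Yes

Media: Format A 46/223 = 20.6%, Format B 73/219 = 33.3% → Format B
Tech: Format A 378/1077 = 35.1%, Format B 308/646 = 47.7% → Format B
Manufacturing: Format A 2984/3813 = 78.3%, Format B 3027/3559 = 85.1% → Format B
Overall: Format A 3408/5113 = 66.7%, Format B 3408/4424 = 77.0% → Format B
Format B wins overall and in every industry group — no reversal.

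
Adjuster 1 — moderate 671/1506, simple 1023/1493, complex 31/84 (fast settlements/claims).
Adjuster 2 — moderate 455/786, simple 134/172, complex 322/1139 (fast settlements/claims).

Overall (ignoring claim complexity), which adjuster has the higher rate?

Moderate: Adjuster 1 671/1506 = 44.6%, Adjuster 2 455/786 = 57.9% → Adjuster 2
Simple: Adjuster 1 1023/1493 = 68.5%, Adjuster 2 134/172 = 77.9% → Adjuster 2
Complex: Adjuster 1 31/84 = 36.9%, Adjuster 2 322/1139 = 28.3% → Adjuster 1
Overall: Adjuster 1 1725/3083 = 56.0%, Adjuster 2 911/2097 = 43.4% → Adjuster 1
(Neither sweeps every claim group, but Adjuster 1 has the higher pooled rate.)

Adjuster 1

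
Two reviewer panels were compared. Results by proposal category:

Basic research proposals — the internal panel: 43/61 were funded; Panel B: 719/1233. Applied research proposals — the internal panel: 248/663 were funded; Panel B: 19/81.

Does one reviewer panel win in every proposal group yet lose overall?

Yes

Basic research: the internal panel 43/61 = 70.5%, Panel B 719/1233 = 58.3% → the internal panel
Applied research: the internal panel 248/663 = 37.4%, Panel B 19/81 = 23.5% → the internal panel
Overall: the internal panel 291/724 = 40.2%, Panel B 738/1314 = 56.2% → Panel B
The internal panel wins each proposal group but Panel B wins overall — the comparison reverses. The internal panel's proposals skew toward applied research, which has a lower base rate.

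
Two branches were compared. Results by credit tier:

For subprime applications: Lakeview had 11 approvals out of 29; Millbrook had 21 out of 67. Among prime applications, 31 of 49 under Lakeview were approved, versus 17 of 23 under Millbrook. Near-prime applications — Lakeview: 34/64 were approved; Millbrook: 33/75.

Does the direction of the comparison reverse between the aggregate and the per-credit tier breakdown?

Subprime: Lakeview 11/29 = 37.9%, Millbrook 21/67 = 31.3% → Lakeview
Prime: Lakeview 31/49 = 63.3%, Millbrook 17/23 = 73.9% → Millbrook
Near-prime: Lakeview 34/64 = 53.1%, Millbrook 33/75 = 44.0% → Lakeview
Overall: Lakeview 76/142 = 53.5%, Millbrook 71/165 = 43.0% → Lakeview
Neither sweeps: Lakeview wins 2 of 3 groups, Millbrook wins 1. Lakeview wins overall but not every group — no Simpson reversal.

No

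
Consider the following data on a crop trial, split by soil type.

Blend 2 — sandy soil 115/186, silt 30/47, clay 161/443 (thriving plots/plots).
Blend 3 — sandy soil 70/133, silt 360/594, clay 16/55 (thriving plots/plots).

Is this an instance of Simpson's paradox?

Yes

Sandy soil: Blend 2 115/186 = 61.8%, Blend 3 70/133 = 52.6% → Blend 2
Silt: Blend 2 30/47 = 63.8%, Blend 3 360/594 = 60.6% → Blend 2
Clay: Blend 2 161/443 = 36.3%, Blend 3 16/55 = 29.1% → Blend 2
Overall: Blend 2 306/676 = 45.3%, Blend 3 446/782 = 57.0% → Blend 3
Blend 2 wins each soil group but Blend 3 wins overall — the comparison reverses. Blend 2's plots skew toward clay, which has a lower base rate.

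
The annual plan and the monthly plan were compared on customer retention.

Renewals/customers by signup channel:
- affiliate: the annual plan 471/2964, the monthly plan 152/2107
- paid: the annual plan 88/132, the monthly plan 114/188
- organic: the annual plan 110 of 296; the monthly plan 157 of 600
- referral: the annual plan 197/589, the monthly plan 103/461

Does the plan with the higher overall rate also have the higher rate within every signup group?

Affiliate: the annual plan 471/2964 = 15.9%, the monthly plan 152/2107 = 7.2% → the annual plan
Paid: the annual plan 88/132 = 66.7%, the monthly plan 114/188 = 60.6% → the annual plan
Organic: the annual plan 110/296 = 37.2%, the monthly plan 157/600 = 26.2% → the annual plan
Referral: the annual plan 197/589 = 33.4%, the monthly plan 103/461 = 22.3% → the annual plan
Overall: the annual plan 866/3981 = 21.8%, the monthly plan 526/3356 = 15.7% → the annual plan
The annual plan wins overall and in every signup group — no reversal.

Yes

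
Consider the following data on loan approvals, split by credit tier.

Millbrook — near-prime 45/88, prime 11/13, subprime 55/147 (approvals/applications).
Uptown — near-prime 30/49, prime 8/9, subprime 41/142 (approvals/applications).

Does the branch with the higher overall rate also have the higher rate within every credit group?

No

Near-prime: Millbrook 45/88 = 51.1%, Uptown 30/49 = 61.2% → Uptown
Prime: Millbrook 11/13 = 84.6%, Uptown 8/9 = 88.9% → Uptown
Subprime: Millbrook 55/147 = 37.4%, Uptown 41/142 = 28.9% → Millbrook
Overall: Millbrook 111/248 = 44.8%, Uptown 79/200 = 39.5% → Millbrook
Neither sweeps: Millbrook wins 1 of 3 groups, Uptown wins 2. Millbrook wins overall but not every group — no Simpson reversal.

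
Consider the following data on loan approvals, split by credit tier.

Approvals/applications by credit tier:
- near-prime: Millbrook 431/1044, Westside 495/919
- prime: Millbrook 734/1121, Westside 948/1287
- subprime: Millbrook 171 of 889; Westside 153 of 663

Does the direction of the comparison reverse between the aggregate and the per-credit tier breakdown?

Near-prime: Millbrook 431/1044 = 41.3%, Westside 495/919 = 53.9% → Westside
Prime: Millbrook 734/1121 = 65.5%, Westside 948/1287 = 73.7% → Westside
Subprime: Millbrook 171/889 = 19.2%, Westside 153/663 = 23.1% → Westside
Overall: Millbrook 1336/3054 = 43.7%, Westside 1596/2869 = 55.6% → Westside
Westside wins overall and in every credit group — no reversal.

No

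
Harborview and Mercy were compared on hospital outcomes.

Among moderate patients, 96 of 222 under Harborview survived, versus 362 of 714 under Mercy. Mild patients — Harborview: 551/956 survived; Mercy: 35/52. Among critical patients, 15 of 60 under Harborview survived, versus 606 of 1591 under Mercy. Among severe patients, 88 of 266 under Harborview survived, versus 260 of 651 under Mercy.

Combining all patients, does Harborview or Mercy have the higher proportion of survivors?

Harborview

Moderate: Harborview 96/222 = 43.2%, Mercy 362/714 = 50.7% → Mercy
Mild: Harborview 551/956 = 57.6%, Mercy 35/52 = 67.3% → Mercy
Critical: Harborview 15/60 = 25.0%, Mercy 606/1591 = 38.1% → Mercy
Severe: Harborview 88/266 = 33.1%, Mercy 260/651 = 39.9% → Mercy
Overall: Harborview 750/1504 = 49.9%, Mercy 1263/3008 = 42.0% → Harborview
(Mercy wins every case group but Harborview wins overall — Mercy's patients skew toward the low-rate critical group.)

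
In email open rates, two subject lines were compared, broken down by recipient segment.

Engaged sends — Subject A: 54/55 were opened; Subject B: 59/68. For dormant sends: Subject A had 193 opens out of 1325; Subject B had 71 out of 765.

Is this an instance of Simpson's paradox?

Engaged: Subject A 54/55 = 98.2%, Subject B 59/68 = 86.8% → Subject A
Dormant: Subject A 193/1325 = 14.6%, Subject B 71/765 = 9.3% → Subject A
Overall: Subject A 247/1380 = 17.9%, Subject B 130/833 = 15.6% → Subject A
Subject A wins overall and in every recipient group — no reversal.

No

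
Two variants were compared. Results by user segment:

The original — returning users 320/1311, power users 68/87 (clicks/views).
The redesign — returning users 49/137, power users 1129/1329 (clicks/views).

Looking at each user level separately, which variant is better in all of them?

Returning users: the original 320/1311 = 24.4%, the redesign 49/137 = 35.8% → the redesign
Power users: the original 68/87 = 78.2%, the redesign 1129/1329 = 85.0% → the redesign
The redesign has the higher rate in both groups.

the redesign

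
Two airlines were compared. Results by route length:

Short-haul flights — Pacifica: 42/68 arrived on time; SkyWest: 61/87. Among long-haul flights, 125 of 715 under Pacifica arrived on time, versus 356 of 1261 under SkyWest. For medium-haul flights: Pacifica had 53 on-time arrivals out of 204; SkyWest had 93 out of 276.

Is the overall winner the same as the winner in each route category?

Yes

Short-haul: Pacifica 42/68 = 61.8%, SkyWest 61/87 = 70.1% → SkyWest
Long-haul: Pacifica 125/715 = 17.5%, SkyWest 356/1261 = 28.2% → SkyWest
Medium-haul: Pacifica 53/204 = 26.0%, SkyWest 93/276 = 33.7% → SkyWest
Overall: Pacifica 220/987 = 22.3%, SkyWest 510/1624 = 31.4% → SkyWest
SkyWest wins overall and in every route group — no reversal.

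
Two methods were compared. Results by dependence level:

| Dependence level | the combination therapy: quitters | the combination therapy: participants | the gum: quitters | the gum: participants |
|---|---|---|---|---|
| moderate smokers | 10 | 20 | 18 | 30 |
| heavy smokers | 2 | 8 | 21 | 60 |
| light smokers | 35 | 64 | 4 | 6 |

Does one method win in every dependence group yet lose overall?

Yes

Moderate smokers: the combination therapy 10/20 = 50.0%, the gum 18/30 = 60.0% → the gum
Heavy smokers: the combination therapy 2/8 = 25.0%, the gum 21/60 = 35.0% → the gum
Light smokers: the combination therapy 35/64 = 54.7%, the gum 4/6 = 66.7% → the gum
Overall: the combination therapy 47/92 = 51.1%, the gum 43/96 = 44.8% → the combination therapy
The gum wins each dependence group but the combination therapy wins overall — the comparison reverses. The gum's participants skew toward heavy smokers, which has a lower base rate.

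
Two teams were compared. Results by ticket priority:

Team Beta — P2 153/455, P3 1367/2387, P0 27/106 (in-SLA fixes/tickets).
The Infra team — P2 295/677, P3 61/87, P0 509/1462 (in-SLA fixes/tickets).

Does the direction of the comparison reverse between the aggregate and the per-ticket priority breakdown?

Yes

P2: Team Beta 153/455 = 33.6%, the Infra team 295/677 = 43.6% → the Infra team
P3: Team Beta 1367/2387 = 57.3%, the Infra team 61/87 = 70.1% → the Infra team
P0: Team Beta 27/106 = 25.5%, the Infra team 509/1462 = 34.8% → the Infra team
Overall: Team Beta 1547/2948 = 52.5%, the Infra team 865/2226 = 38.9% → Team Beta
The Infra team wins each ticket group but Team Beta wins overall — the comparison reverses. The Infra team's tickets skew toward P0, which has a lower base rate.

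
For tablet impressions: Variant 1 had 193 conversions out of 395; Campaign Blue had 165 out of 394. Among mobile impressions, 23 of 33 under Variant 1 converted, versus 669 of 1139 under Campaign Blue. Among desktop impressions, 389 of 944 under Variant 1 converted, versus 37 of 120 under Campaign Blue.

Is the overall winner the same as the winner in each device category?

Tablet: Variant 1 193/395 = 48.9%, Campaign Blue 165/394 = 41.9% → Variant 1
Mobile: Variant 1 23/33 = 69.7%, Campaign Blue 669/1139 = 58.7% → Variant 1
Desktop: Variant 1 389/944 = 41.2%, Campaign Blue 37/120 = 30.8% → Variant 1
Overall: Variant 1 605/1372 = 44.1%, Campaign Blue 871/1653 = 52.7% → Campaign Blue
Variant 1 wins each device group but Campaign Blue wins overall — the comparison reverses. Variant 1's impressions skew toward desktop, which has a lower base rate.

No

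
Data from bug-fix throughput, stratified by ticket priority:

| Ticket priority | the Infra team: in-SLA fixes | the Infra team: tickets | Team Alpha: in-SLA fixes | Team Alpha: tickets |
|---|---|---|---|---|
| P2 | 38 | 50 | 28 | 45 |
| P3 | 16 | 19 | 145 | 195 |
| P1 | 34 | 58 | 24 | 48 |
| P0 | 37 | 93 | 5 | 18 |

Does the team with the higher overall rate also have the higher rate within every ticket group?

P2: the Infra team 38/50 = 76.0%, Team Alpha 28/45 = 62.2% → the Infra team
P3: the Infra team 16/19 = 84.2%, Team Alpha 145/195 = 74.4% → the Infra team
P1: the Infra team 34/58 = 58.6%, Team Alpha 24/48 = 50.0% → the Infra team
P0: the Infra team 37/93 = 39.8%, Team Alpha 5/18 = 27.8% → the Infra team
Overall: the Infra team 125/220 = 56.8%, Team Alpha 202/306 = 66.0% → Team Alpha
The Infra team wins each ticket group but Team Alpha wins overall — the comparison reverses. The Infra team's tickets skew toward P0, which has a lower base rate.

No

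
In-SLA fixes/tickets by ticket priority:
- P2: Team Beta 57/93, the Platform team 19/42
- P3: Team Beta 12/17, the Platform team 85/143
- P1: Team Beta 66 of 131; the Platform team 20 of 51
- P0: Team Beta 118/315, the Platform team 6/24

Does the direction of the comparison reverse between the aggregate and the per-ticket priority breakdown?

Yes

P2: Team Beta 57/93 = 61.3%, the Platform team 19/42 = 45.2% → Team Beta
P3: Team Beta 12/17 = 70.6%, the Platform team 85/143 = 59.4% → Team Beta
P1: Team Beta 66/131 = 50.4%, the Platform team 20/51 = 39.2% → Team Beta
P0: Team Beta 118/315 = 37.5%, the Platform team 6/24 = 25.0% → Team Beta
Overall: Team Beta 253/556 = 45.5%, the Platform team 130/260 = 50.0% → the Platform team
Team Beta wins each ticket group but the Platform team wins overall — the comparison reverses. Team Beta's tickets skew toward P0, which has a lower base rate.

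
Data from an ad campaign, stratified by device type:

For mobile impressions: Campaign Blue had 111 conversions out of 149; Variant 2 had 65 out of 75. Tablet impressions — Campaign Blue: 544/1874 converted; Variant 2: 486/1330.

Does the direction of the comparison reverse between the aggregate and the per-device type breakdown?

Mobile: Campaign Blue 111/149 = 74.5%, Variant 2 65/75 = 86.7% → Variant 2
Tablet: Campaign Blue 544/1874 = 29.0%, Variant 2 486/1330 = 36.5% → Variant 2
Overall: Campaign Blue 655/2023 = 32.4%, Variant 2 551/1405 = 39.2% → Variant 2
Variant 2 wins overall and in every device group — no reversal.

No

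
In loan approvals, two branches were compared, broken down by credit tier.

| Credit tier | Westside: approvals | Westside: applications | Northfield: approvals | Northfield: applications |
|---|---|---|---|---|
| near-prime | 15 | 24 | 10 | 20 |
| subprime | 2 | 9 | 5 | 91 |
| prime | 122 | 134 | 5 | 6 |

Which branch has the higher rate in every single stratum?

Westside

Near-prime: Westside 15/24 = 62.5%, Northfield 10/20 = 50.0% → Westside
Subprime: Westside 2/9 = 22.2%, Northfield 5/91 = 5.5% → Westside
Prime: Westside 122/134 = 91.0%, Northfield 5/6 = 83.3% → Westside
Westside has the higher rate in all 3 groups.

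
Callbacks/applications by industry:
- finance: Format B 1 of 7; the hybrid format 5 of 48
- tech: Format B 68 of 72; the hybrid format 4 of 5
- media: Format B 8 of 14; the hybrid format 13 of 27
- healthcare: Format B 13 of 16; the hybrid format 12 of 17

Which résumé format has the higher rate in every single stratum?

Finance: Format B 1/7 = 14.3%, the hybrid format 5/48 = 10.4% → Format B
Tech: Format B 68/72 = 94.4%, the hybrid format 4/5 = 80.0% → Format B
Media: Format B 8/14 = 57.1%, the hybrid format 13/27 = 48.1% → Format B
Healthcare: Format B 13/16 = 81.2%, the hybrid format 12/17 = 70.6% → Format B
Format B has the higher rate in all 4 groups.

Format B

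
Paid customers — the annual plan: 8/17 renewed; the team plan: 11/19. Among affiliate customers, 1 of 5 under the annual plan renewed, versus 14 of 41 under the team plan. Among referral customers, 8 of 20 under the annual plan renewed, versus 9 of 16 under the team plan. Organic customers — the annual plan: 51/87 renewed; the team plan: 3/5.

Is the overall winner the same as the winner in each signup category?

Paid: the annual plan 8/17 = 47.1%, the team plan 11/19 = 57.9% → the team plan
Affiliate: the annual plan 1/5 = 20.0%, the team plan 14/41 = 34.1% → the team plan
Referral: the annual plan 8/20 = 40.0%, the team plan 9/16 = 56.2% → the team plan
Organic: the annual plan 51/87 = 58.6%, the team plan 3/5 = 60.0% → the team plan
Overall: the annual plan 68/129 = 52.7%, the team plan 37/81 = 45.7% → the annual plan
The team plan wins each signup group but the annual plan wins overall — the comparison reverses. The team plan's customers skew toward affiliate, which has a lower base rate.

No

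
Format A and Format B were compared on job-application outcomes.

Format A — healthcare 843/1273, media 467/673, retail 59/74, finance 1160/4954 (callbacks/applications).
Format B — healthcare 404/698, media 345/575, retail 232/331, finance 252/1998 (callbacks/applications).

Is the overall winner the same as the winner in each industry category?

Yes

Healthcare: Format A 843/1273 = 66.2%, Format B 404/698 = 57.9% → Format A
Media: Format A 467/673 = 69.4%, Format B 345/575 = 60.0% → Format A
Retail: Format A 59/74 = 79.7%, Format B 232/331 = 70.1% → Format A
Finance: Format A 1160/4954 = 23.4%, Format B 252/1998 = 12.6% → Format A
Overall: Format A 2529/6974 = 36.3%, Format B 1233/3602 = 34.2% → Format A
Format A wins overall and in every industry group — no reversal.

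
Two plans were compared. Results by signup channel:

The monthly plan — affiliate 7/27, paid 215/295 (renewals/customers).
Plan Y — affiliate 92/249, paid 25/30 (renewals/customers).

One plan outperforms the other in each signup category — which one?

Affiliate: the monthly plan 7/27 = 25.9%, Plan Y 92/249 = 36.9% → Plan Y
Paid: the monthly plan 215/295 = 72.9%, Plan Y 25/30 = 83.3% → Plan Y
Plan Y has the higher rate in both groups.

Plan Y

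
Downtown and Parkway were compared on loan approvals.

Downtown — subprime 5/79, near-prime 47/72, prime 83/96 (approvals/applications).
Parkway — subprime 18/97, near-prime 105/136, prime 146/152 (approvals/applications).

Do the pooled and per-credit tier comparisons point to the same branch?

Subprime: Downtown 5/79 = 6.3%, Parkway 18/97 = 18.6% → Parkway
Near-prime: Downtown 47/72 = 65.3%, Parkway 105/136 = 77.2% → Parkway
Prime: Downtown 83/96 = 86.5%, Parkway 146/152 = 96.1% → Parkway
Overall: Downtown 135/247 = 54.7%, Parkway 269/385 = 69.9% → Parkway
Parkway wins overall and in every credit group — no reversal.

Yes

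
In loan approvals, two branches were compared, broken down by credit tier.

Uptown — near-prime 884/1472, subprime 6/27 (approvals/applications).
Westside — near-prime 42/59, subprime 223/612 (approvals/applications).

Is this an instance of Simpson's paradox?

Near-prime: Uptown 884/1472 = 60.1%, Westside 42/59 = 71.2% → Westside
Subprime: Uptown 6/27 = 22.2%, Westside 223/612 = 36.4% → Westside
Overall: Uptown 890/1499 = 59.4%, Westside 265/671 = 39.5% → Uptown
Westside wins each credit group but Uptown wins overall — the comparison reverses. Westside's applications skew toward subprime, which has a lower base rate.

Yes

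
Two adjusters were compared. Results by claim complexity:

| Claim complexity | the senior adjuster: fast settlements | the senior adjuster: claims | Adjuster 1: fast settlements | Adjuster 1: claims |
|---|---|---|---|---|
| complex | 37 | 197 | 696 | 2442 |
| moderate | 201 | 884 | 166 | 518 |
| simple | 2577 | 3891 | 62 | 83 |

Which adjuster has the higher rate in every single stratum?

Adjuster 1

Complex: the senior adjuster 37/197 = 18.8%, Adjuster 1 696/2442 = 28.5% → Adjuster 1
Moderate: the senior adjuster 201/884 = 22.7%, Adjuster 1 166/518 = 32.0% → Adjuster 1
Simple: the senior adjuster 2577/3891 = 66.2%, Adjuster 1 62/83 = 74.7% → Adjuster 1
Adjuster 1 has the higher rate in all 3 groups.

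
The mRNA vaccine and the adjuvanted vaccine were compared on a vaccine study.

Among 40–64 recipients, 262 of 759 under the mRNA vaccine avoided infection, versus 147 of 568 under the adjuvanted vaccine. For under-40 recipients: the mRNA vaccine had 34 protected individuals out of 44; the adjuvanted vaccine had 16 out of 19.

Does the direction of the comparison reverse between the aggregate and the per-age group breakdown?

No

40–64: the mRNA vaccine 262/759 = 34.5%, the adjuvanted vaccine 147/568 = 25.9% → the mRNA vaccine
Under-40: the mRNA vaccine 34/44 = 77.3%, the adjuvanted vaccine 16/19 = 84.2% → the adjuvanted vaccine
Overall: the mRNA vaccine 296/803 = 36.9%, the adjuvanted vaccine 163/587 = 27.8% → the mRNA vaccine
Neither sweeps: the mRNA vaccine wins 1 of 2 groups, the adjuvanted vaccine wins 1. The mRNA vaccine wins overall but not every group — no Simpson reversal.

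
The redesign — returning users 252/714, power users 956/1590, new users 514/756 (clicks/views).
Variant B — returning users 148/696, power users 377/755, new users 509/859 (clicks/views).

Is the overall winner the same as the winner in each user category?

Returning users: the redesign 252/714 = 35.3%, Variant B 148/696 = 21.3% → the redesign
Power users: the redesign 956/1590 = 60.1%, Variant B 377/755 = 49.9% → the redesign
New users: the redesign 514/756 = 68.0%, Variant B 509/859 = 59.3% → the redesign
Overall: the redesign 1722/3060 = 56.3%, Variant B 1034/2310 = 44.8% → the redesign
The redesign wins overall and in every user group — no reversal.

Yes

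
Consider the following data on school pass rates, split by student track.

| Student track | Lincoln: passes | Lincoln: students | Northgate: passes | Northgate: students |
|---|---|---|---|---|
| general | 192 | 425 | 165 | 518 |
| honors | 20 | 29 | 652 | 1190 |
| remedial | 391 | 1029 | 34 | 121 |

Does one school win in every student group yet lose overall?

Yes

General: Lincoln 192/425 = 45.2%, Northgate 165/518 = 31.9% → Lincoln
Honors: Lincoln 20/29 = 69.0%, Northgate 652/1190 = 54.8% → Lincoln
Remedial: Lincoln 391/1029 = 38.0%, Northgate 34/121 = 28.1% → Lincoln
Overall: Lincoln 603/1483 = 40.7%, Northgate 851/1829 = 46.5% → Northgate
Lincoln wins each student group but Northgate wins overall — the comparison reverses. Lincoln's students skew toward remedial, which has a lower base rate.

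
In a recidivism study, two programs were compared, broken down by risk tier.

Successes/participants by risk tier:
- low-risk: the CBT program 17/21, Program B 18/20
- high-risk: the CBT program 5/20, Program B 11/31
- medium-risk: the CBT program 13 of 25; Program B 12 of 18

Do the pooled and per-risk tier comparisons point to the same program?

Low-risk: the CBT program 17/21 = 81.0%, Program B 18/20 = 90.0% → Program B
High-risk: the CBT program 5/20 = 25.0%, Program B 11/31 = 35.5% → Program B
Medium-risk: the CBT program 13/25 = 52.0%, Program B 12/18 = 66.7% → Program B
Overall: the CBT program 35/66 = 53.0%, Program B 41/69 = 59.4% → Program B
Program B wins overall and in every risk group — no reversal.

Yes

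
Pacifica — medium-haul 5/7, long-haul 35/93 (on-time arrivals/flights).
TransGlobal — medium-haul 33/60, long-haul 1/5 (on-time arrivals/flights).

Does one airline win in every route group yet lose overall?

Yes

Medium-haul: Pacifica 5/7 = 71.4%, TransGlobal 33/60 = 55.0% → Pacifica
Long-haul: Pacifica 35/93 = 37.6%, TransGlobal 1/5 = 20.0% → Pacifica
Overall: Pacifica 40/100 = 40.0%, TransGlobal 34/65 = 52.3% → TransGlobal
Pacifica wins each route group but TransGlobal wins overall — the comparison reverses. Pacifica's flights skew toward long-haul, which has a lower base rate.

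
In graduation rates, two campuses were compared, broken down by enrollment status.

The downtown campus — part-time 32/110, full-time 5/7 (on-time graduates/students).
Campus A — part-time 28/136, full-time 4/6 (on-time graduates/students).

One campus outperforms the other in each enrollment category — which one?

Part-time: the downtown campus 32/110 = 29.1%, Campus A 28/136 = 20.6% → the downtown campus
Full-time: the downtown campus 5/7 = 71.4%, Campus A 4/6 = 66.7% → the downtown campus
The downtown campus has the higher rate in both groups.

the downtown campus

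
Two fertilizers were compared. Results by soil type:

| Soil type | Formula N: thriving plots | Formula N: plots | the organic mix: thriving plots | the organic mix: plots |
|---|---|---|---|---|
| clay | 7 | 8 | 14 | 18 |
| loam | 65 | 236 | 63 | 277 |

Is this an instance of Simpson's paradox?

No

Clay: Formula N 7/8 = 87.5%, the organic mix 14/18 = 77.8% → Formula N
Loam: Formula N 65/236 = 27.5%, the organic mix 63/277 = 22.7% → Formula N
Overall: Formula N 72/244 = 29.5%, the organic mix 77/295 = 26.1% → Formula N
Formula N wins overall and in every soil group — no reversal.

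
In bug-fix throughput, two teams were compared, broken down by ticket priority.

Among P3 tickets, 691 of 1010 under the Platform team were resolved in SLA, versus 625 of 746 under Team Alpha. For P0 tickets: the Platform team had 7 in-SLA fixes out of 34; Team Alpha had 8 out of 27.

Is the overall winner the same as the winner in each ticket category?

Yes

P3: the Platform team 691/1010 = 68.4%, Team Alpha 625/746 = 83.8% → Team Alpha
P0: the Platform team 7/34 = 20.6%, Team Alpha 8/27 = 29.6% → Team Alpha
Overall: the Platform team 698/1044 = 66.9%, Team Alpha 633/773 = 81.9% → Team Alpha
Team Alpha wins overall and in every ticket group — no reversal.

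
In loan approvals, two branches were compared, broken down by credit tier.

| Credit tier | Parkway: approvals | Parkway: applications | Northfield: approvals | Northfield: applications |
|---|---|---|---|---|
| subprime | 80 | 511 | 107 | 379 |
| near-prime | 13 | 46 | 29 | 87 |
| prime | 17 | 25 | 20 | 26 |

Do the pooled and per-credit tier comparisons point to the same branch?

Subprime: Parkway 80/511 = 15.7%, Northfield 107/379 = 28.2% → Northfield
Near-prime: Parkway 13/46 = 28.3%, Northfield 29/87 = 33.3% → Northfield
Prime: Parkway 17/25 = 68.0%, Northfield 20/26 = 76.9% → Northfield
Overall: Parkway 110/582 = 18.9%, Northfield 156/492 = 31.7% → Northfield
Northfield wins overall and in every credit group — no reversal.

Yes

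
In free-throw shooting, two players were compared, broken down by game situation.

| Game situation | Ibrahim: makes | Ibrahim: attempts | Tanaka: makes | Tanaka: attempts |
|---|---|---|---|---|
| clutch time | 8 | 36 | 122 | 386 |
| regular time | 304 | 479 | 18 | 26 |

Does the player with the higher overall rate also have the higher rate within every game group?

Clutch time: Ibrahim 8/36 = 22.2%, Tanaka 122/386 = 31.6% → Tanaka
Regular time: Ibrahim 304/479 = 63.5%, Tanaka 18/26 = 69.2% → Tanaka
Overall: Ibrahim 312/515 = 60.6%, Tanaka 140/412 = 34.0% → Ibrahim
Tanaka wins each game group but Ibrahim wins overall — the comparison reverses. Tanaka's attempts skew toward clutch time, which has a lower base rate.

No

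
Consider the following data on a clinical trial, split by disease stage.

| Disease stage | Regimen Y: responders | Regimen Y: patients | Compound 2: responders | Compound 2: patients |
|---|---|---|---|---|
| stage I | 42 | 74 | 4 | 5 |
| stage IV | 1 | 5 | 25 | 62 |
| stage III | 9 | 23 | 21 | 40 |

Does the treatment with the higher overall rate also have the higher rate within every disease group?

Stage I: Regimen Y 42/74 = 56.8%, Compound 2 4/5 = 80.0% → Compound 2
Stage IV: Regimen Y 1/5 = 20.0%, Compound 2 25/62 = 40.3% → Compound 2
Stage III: Regimen Y 9/23 = 39.1%, Compound 2 21/40 = 52.5% → Compound 2
Overall: Regimen Y 52/102 = 51.0%, Compound 2 50/107 = 46.7% → Regimen Y
Compound 2 wins each disease group but Regimen Y wins overall — the comparison reverses. Compound 2's patients skew toward stage IV, which has a lower base rate.

No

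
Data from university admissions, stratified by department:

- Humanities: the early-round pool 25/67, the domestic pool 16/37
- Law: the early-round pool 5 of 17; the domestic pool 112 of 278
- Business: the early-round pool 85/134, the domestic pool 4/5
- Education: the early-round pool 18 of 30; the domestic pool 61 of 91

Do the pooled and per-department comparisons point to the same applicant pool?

Humanities: the early-round pool 25/67 = 37.3%, the domestic pool 16/37 = 43.2% → the domestic pool
Law: the early-round pool 5/17 = 29.4%, the domestic pool 112/278 = 40.3% → the domestic pool
Business: the early-round pool 85/134 = 63.4%, the domestic pool 4/5 = 80.0% → the domestic pool
Education: the early-round pool 18/30 = 60.0%, the domestic pool 61/91 = 67.0% → the domestic pool
Overall: the early-round pool 133/248 = 53.6%, the domestic pool 193/411 = 47.0% → the early-round pool
The domestic pool wins each department group but the early-round pool wins overall — the comparison reverses. The domestic pool's applicants skew toward Law, which has a lower base rate.

No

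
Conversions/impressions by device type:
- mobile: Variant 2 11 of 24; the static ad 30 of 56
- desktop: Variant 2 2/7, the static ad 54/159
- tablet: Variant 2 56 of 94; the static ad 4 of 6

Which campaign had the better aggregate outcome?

Mobile: Variant 2 11/24 = 45.8%, the static ad 30/56 = 53.6% → the static ad
Desktop: Variant 2 2/7 = 28.6%, the static ad 54/159 = 34.0% → the static ad
Tablet: Variant 2 56/94 = 59.6%, the static ad 4/6 = 66.7% → the static ad
Overall: Variant 2 69/125 = 55.2%, the static ad 88/221 = 39.8% → Variant 2
(The static ad wins every device group but Variant 2 wins overall — the static ad's impressions skew toward the low-rate desktop group.)

Variant 2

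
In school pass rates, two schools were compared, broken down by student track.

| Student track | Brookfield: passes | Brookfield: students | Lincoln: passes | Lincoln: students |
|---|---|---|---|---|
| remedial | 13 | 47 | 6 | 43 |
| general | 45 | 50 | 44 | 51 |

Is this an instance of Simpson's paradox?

Remedial: Brookfield 13/47 = 27.7%, Lincoln 6/43 = 14.0% → Brookfield
General: Brookfield 45/50 = 90.0%, Lincoln 44/51 = 86.3% → Brookfield
Overall: Brookfield 58/97 = 59.8%, Lincoln 50/94 = 53.2% → Brookfield
Brookfield wins overall and in every student group — no reversal.

No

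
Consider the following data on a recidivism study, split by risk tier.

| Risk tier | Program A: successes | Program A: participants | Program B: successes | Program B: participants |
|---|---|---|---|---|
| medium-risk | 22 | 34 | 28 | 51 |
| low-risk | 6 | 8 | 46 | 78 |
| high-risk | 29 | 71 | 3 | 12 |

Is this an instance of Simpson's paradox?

Yes

Medium-risk: Program A 22/34 = 64.7%, Program B 28/51 = 54.9% → Program A
Low-risk: Program A 6/8 = 75.0%, Program B 46/78 = 59.0% → Program A
High-risk: Program A 29/71 = 40.8%, Program B 3/12 = 25.0% → Program A
Overall: Program A 57/113 = 50.4%, Program B 77/141 = 54.6% → Program B
Program A wins each risk group but Program B wins overall — the comparison reverses. Program A's participants skew toward high-risk, which has a lower base rate.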